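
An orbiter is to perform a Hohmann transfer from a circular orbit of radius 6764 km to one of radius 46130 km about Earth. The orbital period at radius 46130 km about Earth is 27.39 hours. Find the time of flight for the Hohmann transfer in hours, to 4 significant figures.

t = 5.945 hours

From Kepler's third law T² = 4π²r³/μ at r = 46130 km, T = 27.39 hours = 27.39 × 3600 s = 98604 s: μ = 4π²r³/T² = 3.98585×10^5 km³/s².
Transfer-ellipse semi-major axis a_t = (r₁ + r₂)/2 = (6764 + 46130)/2 = 26447 km.
Half the transfer-orbit period gives t = π√(a_t³/μ) = 21402 s.
Converting: 21402 s ÷ 3600 s/hour = 5.945 hours.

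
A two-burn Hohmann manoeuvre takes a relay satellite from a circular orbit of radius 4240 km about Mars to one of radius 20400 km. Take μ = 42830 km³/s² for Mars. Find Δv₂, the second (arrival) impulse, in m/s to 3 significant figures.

Δv₂ = 599 m/s

Transfer-ellipse semi-major axis a_t = (r₁ + r₂)/2 = (4240 + 20400)/2 = 12320 km.
On the circular orbit at r = 20400 km, v_c = √(μ/r) = 1.44897 km/s.
Vis-viva on the transfer ellipse at r = 20400 km gives v_t = √[μ(2/r − 1/a_t)] = 0.850034 km/s.
Δv₂ = |v_t − v_c| = |0.850034 − 1.44897| = 0.5989 km/s.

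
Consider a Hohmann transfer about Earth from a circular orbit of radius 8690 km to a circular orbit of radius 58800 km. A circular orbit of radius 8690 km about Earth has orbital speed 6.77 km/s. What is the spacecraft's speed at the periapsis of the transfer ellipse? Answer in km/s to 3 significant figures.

v = 8.94 km/s

From the circular-orbit relation v² = μ/r at r = 8690 km: μ = v²r = (6.77)² × 8690 = 3.98288×10^5 km³/s².
Transfer-ellipse semi-major axis a_t = (r₁ + r₂)/2 = (8690 + 58800)/2 = 33745 km.
At periapsis, r = 8690 km.
Vis-viva: v = √[μ(2/r − 1/a_t)] = √[3.98288×10^5 × (2/8690 − 1/33745)] = 8.937 km/s.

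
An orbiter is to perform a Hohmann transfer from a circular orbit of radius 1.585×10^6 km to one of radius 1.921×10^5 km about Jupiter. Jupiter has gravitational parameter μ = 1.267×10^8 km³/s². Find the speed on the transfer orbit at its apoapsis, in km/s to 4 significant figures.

v = 4.157 km/s

Transfer-ellipse semi-major axis a_t = (r₁ + r₂)/2 = (1.585×10^6 + 1.921×10^5)/2 = 8.8855×10^5 km.
At apoapsis, r = 1.585×10^6 km.
Vis-viva: v = √[μ(2/r − 1/a_t)] = √[1.267×10^8 × (2/1.585×10^6 − 1/8.8855×10^5)] = 4.157 km/s.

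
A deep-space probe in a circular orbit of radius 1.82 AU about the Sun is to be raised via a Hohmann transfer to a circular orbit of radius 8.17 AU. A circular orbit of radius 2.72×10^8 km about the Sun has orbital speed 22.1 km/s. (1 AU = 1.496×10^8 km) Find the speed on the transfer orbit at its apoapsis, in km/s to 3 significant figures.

From the circular-orbit relation v² = μ/r at r = 2.72×10^8 km: μ = v²r = (22.1)² × 2.72×10^8 = 1.32848×10^11 km³/s².
In km: r₁ = 1.82 × 1.496×10^8 = 2.72272×10^8 km; r₂ = 8.17 × 1.496×10^8 = 1.222232×10^9 km.
Semi-major axis of the transfer orbit: a_t = (2.72272×10^8 + 1.222232×10^9)/2 = 7.47252×10^8 km.
The apoapsis of the transfer ellipse is at r = 1.222232×10^9 km.
From the vis-viva equation, v = √[μ(2/r − 1/a_t)] = 6.293 km/s.

v = 6.29 km/s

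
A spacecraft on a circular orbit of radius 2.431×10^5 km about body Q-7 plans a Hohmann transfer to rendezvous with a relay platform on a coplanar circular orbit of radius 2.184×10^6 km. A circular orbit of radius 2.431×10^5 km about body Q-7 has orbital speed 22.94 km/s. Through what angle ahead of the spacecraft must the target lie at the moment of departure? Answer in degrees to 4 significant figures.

φ = 105.4°

From the circular-orbit relation v² = μ/r at r = 2.431×10^5 km: μ = v²r = (22.94)² × 2.431×10^5 = 1.27930×10^8 km³/s².
Transfer-ellipse semi-major axis a_t = (r₁ + r₂)/2 = (2.431×10^5 + 2.184×10^6)/2 = 1.21355×10^6 km.
The half-period of the transfer ellipse is t = π√(a_t³/μ) = 3.71322×10^5 s.
The target's mean motion on its circular orbit is ω₂ = √(μ/r₂³) = 3.50435×10^-6 rad/s.
Angle swept by the target during transfer: ω₂·t = 1.30124 rad = 74.56°.
Arrival is 180° from departure on the ellipse, so φ = 180° − 74.56° = 105.4°.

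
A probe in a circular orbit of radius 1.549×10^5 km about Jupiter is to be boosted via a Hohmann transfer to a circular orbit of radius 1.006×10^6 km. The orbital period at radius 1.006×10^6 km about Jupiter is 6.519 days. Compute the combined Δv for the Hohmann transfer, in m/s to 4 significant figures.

From Kepler's third law T² = 4π²r³/μ at r = 1.006×10^6 km, T = 6.519 days = 6.519 × 86400 s = 5.632416×10^5 s: μ = 4π²r³/T² = 1.26696×10^8 km³/s².
The Hohmann ellipse has a_t = (r₁ + r₂)/2 = 5.8045×10^5 km.
Circular speed at r₁: v₁ = √(μ/r₁) = √(1.26696×10^8/1.549×10^5) = 28.5994 km/s.
Transfer-orbit speed at r₁ (vis-viva): v_p = √[μ(2/r₁ − 1/a_t)] = 37.6507 km/s.
First burn Δv₁ = |v_p − v₁| = 9.051 km/s.
At r₂, v₂ = √(μ/r₂) = 11.222 km/s.
Transfer-orbit speed at r₂: v_a = √[μ(2/r₂ − 1/a_t)] = 5.7973 km/s.
Second burn Δv₂ = |v₂ − v_a| = 5.425 km/s.
Total Δv = Δv₁ + Δv₂ = 14.48 km/s.

Δv = 14480 m/s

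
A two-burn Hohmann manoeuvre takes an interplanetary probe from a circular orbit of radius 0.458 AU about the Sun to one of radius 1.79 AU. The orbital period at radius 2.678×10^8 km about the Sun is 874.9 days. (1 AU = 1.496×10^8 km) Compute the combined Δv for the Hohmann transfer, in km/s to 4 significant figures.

Δv = 19.58 km/s

From Kepler's third law T² = 4π²r³/μ at r = 2.678×10^8 km, T = 874.9 days = 874.9 × 86400 s = 7.559136×10^7 s: μ = 4π²r³/T² = 1.32693×10^11 km³/s².
In km: r₁ = 0.458 × 1.496×10^8 = 6.85168×10^7 km; r₂ = 1.79 × 1.496×10^8 = 2.67784×10^8 km.
Semi-major axis of the transfer orbit: a_t = (6.85168×10^7 + 2.67784×10^8)/2 = 1.681504×10^8 km.
Circular speed at r₁: v₁ = √(μ/r₁) = √(1.32693×10^11/6.85168×10^7) = 44.01 km/s.
On the transfer ellipse at r₁, vis-viva gives v_p = √[μ(2/r₁ − 1/a_t)] = 55.54 km/s.
First burn Δv₁ = |v_p − v₁| = 11.53 km/s.
At r₂, v₂ = √(μ/r₂) = 22.2603 km/s.
Transfer-orbit speed at r₂: v_a = √[μ(2/r₂ − 1/a_t)] = 14.2096 km/s.
Second burn Δv₂ = |v₂ − v_a| = 8.051 km/s.
Δv = Δv₁ + Δv₂ = 11.53 + 8.051 = 19.58 km/s.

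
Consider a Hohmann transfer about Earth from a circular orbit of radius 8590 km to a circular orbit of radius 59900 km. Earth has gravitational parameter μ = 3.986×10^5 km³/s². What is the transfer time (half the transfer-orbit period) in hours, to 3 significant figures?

Transfer-ellipse semi-major axis a_t = (r₁ + r₂)/2 = (8590 + 59900)/2 = 34245 km.
Transfer time t = π√(a_t³/μ) = π√((34245)³ / 3.986×10^5) = 31530 s.
Converting: 31530 s ÷ 3600 s/hour = 8.76 hours.

t = 8.76 hours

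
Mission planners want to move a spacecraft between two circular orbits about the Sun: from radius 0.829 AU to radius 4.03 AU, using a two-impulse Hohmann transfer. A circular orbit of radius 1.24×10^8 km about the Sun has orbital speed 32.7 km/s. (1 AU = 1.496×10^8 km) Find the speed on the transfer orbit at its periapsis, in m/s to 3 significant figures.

From the circular-orbit relation v² = μ/r at r = 1.24×10^8 km: μ = v²r = (32.7)² × 1.24×10^8 = 1.32592×10^11 km³/s².
In km: r₁ = 0.829 × 1.496×10^8 = 1.240184×10^8 km; r₂ = 4.03 × 1.496×10^8 = 6.02888×10^8 km.
Semi-major axis of the transfer orbit: a_t = (1.240184×10^8 + 6.02888×10^8)/2 = 3.634532×10^8 km.
The periapsis of the transfer ellipse is at r = 1.240184×10^8 km.
Vis-viva: v = √[μ(2/r − 1/a_t)] = √[1.32592×10^11 × (2/1.240184×10^8 − 1/3.634532×10^8)] = 42.11 km/s.

v = 42100 m/s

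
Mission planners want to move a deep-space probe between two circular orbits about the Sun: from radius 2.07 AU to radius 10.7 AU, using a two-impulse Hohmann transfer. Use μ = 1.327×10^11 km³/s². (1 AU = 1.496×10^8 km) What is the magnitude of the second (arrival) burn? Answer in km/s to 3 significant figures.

Δv₂ = 3.92 km/s

In km: r₁ = 2.07 × 1.496×10^8 = 3.09672×10^8 km; r₂ = 10.7 × 1.496×10^8 = 1.60072×10^9 km.
Transfer-ellipse semi-major axis a_t = (r₁ + r₂)/2 = (3.09672×10^8 + 1.60072×10^9)/2 = 9.55196×10^8 km.
On the circular orbit at r = 1.60072×10^9 km, v_c = √(μ/r) = 9.105 km/s.
Vis-viva on the transfer ellipse at r = 1.60072×10^9 km gives v_t = √[μ(2/r − 1/a_t)] = 5.184 km/s.
Δv₂ = |v_t − v_c| = |5.184 − 9.105| = 3.921 km/s.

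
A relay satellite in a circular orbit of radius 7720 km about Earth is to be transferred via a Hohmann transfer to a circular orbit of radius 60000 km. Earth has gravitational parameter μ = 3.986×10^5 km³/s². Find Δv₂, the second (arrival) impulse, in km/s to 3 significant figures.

The Hohmann ellipse has a_t = (r₁ + r₂)/2 = 33860 km.
On the circular orbit at r = 60000 km, v_c = √(μ/r) = 2.5775 km/s.
Vis-viva on the transfer ellipse at r = 60000 km gives v_t = √[μ(2/r − 1/a_t)] = 1.2307 km/s.
Δv₂ = |v_t − v_c| = |1.2307 − 2.5775| = 1.347 km/s.

Δv₂ = 1.35 km/s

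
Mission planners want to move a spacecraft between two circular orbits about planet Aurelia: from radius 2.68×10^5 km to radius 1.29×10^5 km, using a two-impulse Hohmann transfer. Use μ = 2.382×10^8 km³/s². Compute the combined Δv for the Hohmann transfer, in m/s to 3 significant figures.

Δv = 12700 m/s

The Hohmann ellipse has a_t = (r₁ + r₂)/2 = 1.985×10^5 km.
Circular speed at r₁: v₁ = √(μ/r₁) = √(2.382×10^8/2.680×10^5) = 29.813 km/s.
On the transfer ellipse at r₁, vis-viva equation gives v_a = √[μ(2/r₁ − 1/a_t)] = 24.034 km/s.
First burn Δv₁ = |v_a − v₁| = 5.779 km/s.
Circular speed at r₂: v₂ = √(μ/r₂) = 42.971 km/s.
Transfer-orbit speed at r₂: v_p = √[μ(2/r₂ − 1/a_t)] = 49.930 km/s.
Second burn Δv₂ = |v₂ − v_p| = 6.959 km/s.
Δv = Δv₁ + Δv₂ = 5.779 + 6.959 = 12.74 km/s.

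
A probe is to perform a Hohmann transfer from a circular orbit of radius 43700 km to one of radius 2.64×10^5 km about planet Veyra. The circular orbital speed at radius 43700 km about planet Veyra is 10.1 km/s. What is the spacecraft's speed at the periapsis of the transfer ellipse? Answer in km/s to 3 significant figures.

From the circular-orbit relation v² = μ/r at r = 43700 km: μ = v²r = (10.1)² × 43700 = 4.45784×10^6 km³/s².
The Hohmann ellipse has a_t = (r₁ + r₂)/2 = 1.5385×10^5 km.
The periapsis of the transfer ellipse is at r = 43700 km.
Applying v² = μ(2/r − 1/a_t): v = 13.23 km/s.

v = 13.2 km/s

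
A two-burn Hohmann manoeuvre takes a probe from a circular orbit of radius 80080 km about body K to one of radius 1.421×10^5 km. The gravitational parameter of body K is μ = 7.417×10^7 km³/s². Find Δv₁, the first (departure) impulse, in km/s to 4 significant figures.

The Hohmann ellipse has a_t = (r₁ + r₂)/2 = 1.1109×10^5 km.
On the circular orbit at r = 80080 km, v_c = √(μ/r) = 30.4335 km/s.
Vis-viva on the transfer ellipse at r = 80080 km gives v_t = √[μ(2/r − 1/a_t)] = 34.4201 km/s.
Δv₁ = |v_t − v_c| = |34.4201 − 30.4335| = 3.987 km/s.

Δv₁ = 3.987 km/s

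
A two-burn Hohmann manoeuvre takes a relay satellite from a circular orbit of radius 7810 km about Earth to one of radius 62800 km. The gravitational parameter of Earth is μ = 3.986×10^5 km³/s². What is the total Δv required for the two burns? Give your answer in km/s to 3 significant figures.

The Hohmann ellipse has a_t = (r₁ + r₂)/2 = 35305 km.
Circular speed at r₁: v₁ = √(μ/r₁) = √(3.986×10^5/7810) = 7.144 km/s.
Transfer-orbit speed at r₁ (vis-viva equation): v_p = √[μ(2/r₁ − 1/a_t)] = 9.528 km/s.
First burn Δv₁ = |v_p − v₁| = 2.384 km/s.
At r₂, v₂ = √(μ/r₂) = 2.519 km/s.
Transfer-orbit speed at r₂: v_a = √[μ(2/r₂ − 1/a_t)] = 1.185 km/s.
Second burn Δv₂ = |v₂ − v_a| = 1.334 km/s.
Total Δv = Δv₁ + Δv₂ = 3.718 km/s.

Δv = 3.72 km/s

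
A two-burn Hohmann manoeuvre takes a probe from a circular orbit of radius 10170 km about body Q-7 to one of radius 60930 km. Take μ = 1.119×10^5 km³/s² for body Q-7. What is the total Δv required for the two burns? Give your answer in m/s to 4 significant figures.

The Hohmann ellipse has a_t = (r₁ + r₂)/2 = 35550 km.
At r₁ the circular-orbit speed is v₁ = √(μ/r₁) = 3.317 km/s.
On the transfer ellipse at r₁, v² = μ(2/r − 1/a) gives v_p = √[μ(2/r₁ − 1/a_t)] = 4.343 km/s.
First burn Δv₁ = |v_p − v₁| = 1.026 km/s.
Circular speed at r₂: v₂ = √(μ/r₂) = 1.3552 km/s.
Transfer-orbit speed at r₂: v_a = √[μ(2/r₂ − 1/a_t)] = 0.72484 km/s.
Second burn Δv₂ = |v₂ − v_a| = 0.6304 km/s.
Δv = Δv₁ + Δv₂ = 1.026 + 0.6304 = 1.656 km/s.

Δv = 1656 m/s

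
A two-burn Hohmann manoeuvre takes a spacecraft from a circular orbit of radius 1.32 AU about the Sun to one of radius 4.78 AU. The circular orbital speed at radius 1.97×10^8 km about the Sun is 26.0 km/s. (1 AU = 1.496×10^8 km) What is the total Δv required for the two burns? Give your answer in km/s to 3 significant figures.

From the circular-orbit relation v² = μ/r at r = 1.97×10^8 km: μ = v²r = (26.0)² × 1.97×10^8 = 1.33172×10^11 km³/s².
In km: r₁ = 1.32 × 1.496×10^8 = 1.97472×10^8 km; r₂ = 4.78 × 1.496×10^8 = 7.15088×10^8 km.
Semi-major axis of the transfer orbit: a_t = (1.97472×10^8 + 7.15088×10^8)/2 = 4.5628×10^8 km.
At r₁ the circular-orbit speed is v₁ = √(μ/r₁) = 25.969 km/s.
Transfer-orbit speed at r₁ (vis-viva equation): v_p = √[μ(2/r₁ − 1/a_t)] = 32.510 km/s.
First burn Δv₁ = |v_p − v₁| = 6.541 km/s.
At r₂, v₂ = √(μ/r₂) = 13.647 km/s.
Transfer-orbit speed at r₂: v_a = √[μ(2/r₂ − 1/a_t)] = 8.9777 km/s.
Second burn Δv₂ = |v₂ − v_a| = 4.669 km/s.
Total Δv = Δv₁ + Δv₂ = 11.21 km/s.

Δv = 11.2 km/s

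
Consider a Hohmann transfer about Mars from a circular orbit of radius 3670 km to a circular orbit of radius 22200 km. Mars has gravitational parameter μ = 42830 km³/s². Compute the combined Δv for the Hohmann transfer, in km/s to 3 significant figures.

Semi-major axis of the transfer orbit: a_t = (3670 + 22200)/2 = 12935 km.
At r₁ the circular-orbit speed is v₁ = √(μ/r₁) = 3.416 km/s.
Transfer-orbit speed at r₁ (v² = μ(2/r − 1/a)): v_p = √[μ(2/r₁ − 1/a_t)] = 4.475 km/s.
First burn Δv₁ = |v_p − v₁| = 1.059 km/s.
Circular speed at r₂: v₂ = √(μ/r₂) = 1.389 km/s.
Transfer-orbit speed at r₂: v_a = √[μ(2/r₂ − 1/a_t)] = 0.7399 km/s.
Second burn Δv₂ = |v₂ − v_a| = 0.6491 km/s.
Total Δv = Δv₁ + Δv₂ = 1.708 km/s.

Δv = 1.71 km/s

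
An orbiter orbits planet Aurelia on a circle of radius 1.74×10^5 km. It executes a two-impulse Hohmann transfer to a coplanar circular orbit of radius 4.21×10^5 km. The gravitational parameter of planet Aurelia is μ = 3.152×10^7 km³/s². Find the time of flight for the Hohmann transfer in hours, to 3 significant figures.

t = 25.2 hours

Transfer-ellipse semi-major axis a_t = (r₁ + r₂)/2 = (1.740×10^5 + 4.210×10^5)/2 = 2.975×10^5 km.
Transfer time t = π√(a_t³/μ) = π√((2.975×10^5)³ / 3.152×10^7) = 90800 s.
Converting: 90800 s ÷ 3600 s/hour = 25.2 hours.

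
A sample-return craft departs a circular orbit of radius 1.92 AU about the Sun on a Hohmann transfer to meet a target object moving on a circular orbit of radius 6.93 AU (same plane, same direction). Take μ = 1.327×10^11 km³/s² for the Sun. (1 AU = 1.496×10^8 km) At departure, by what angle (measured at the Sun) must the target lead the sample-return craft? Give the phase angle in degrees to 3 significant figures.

φ = 88.2°

In km: r₁ = 1.92 × 1.496×10^8 = 2.87232×10^8 km; r₂ = 6.93 × 1.496×10^8 = 1.036728×10^9 km.
Semi-major axis of the transfer orbit: a_t = (2.87232×10^8 + 1.036728×10^9)/2 = 6.6198×10^8 km.
The half-period of the transfer ellipse is t = π√(a_t³/μ) = 1.468864×10^8 s.
Target angular speed ω₂ = √(μ/r₂³) = 1.091285×10^-8 rad/s.
Angle swept by the target during transfer: ω₂·t = 1.6029 rad = 91.84°.
The sample-return craft traverses 180° on the transfer ellipse, so the target must lead by 180° − 91.84° = 88.2°.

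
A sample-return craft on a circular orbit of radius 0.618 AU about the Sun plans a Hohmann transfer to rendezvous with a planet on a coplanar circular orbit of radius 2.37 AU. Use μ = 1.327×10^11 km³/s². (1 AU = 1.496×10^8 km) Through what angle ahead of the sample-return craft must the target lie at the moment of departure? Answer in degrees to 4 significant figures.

φ = 89.91°

In km: r₁ = 0.618 × 1.496×10^8 = 9.24528×10^7 km; r₂ = 2.37 × 1.496×10^8 = 3.54552×10^8 km.
The Hohmann ellipse has a_t = (r₁ + r₂)/2 = 2.235024×10^8 km.
Transfer time t = π√(a_t³/μ) = 2.88163×10^7 s.
The target's mean motion on its circular orbit is ω₂ = √(μ/r₂³) = 5.45652×10^-8 rad/s.
Angle swept by the target during transfer: ω₂·t = 1.5724 rad = 90.09°.
The sample-return craft traverses 180° on the transfer ellipse, so the target must lead by 180° − 90.09° = 89.91°.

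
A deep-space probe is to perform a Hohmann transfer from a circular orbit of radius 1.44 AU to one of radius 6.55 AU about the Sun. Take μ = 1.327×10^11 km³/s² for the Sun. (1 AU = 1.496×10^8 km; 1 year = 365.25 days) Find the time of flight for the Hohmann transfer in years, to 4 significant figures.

t = 3.993 years

In km: r₁ = 1.44 × 1.496×10^8 = 2.15424×10^8 km; r₂ = 6.55 × 1.496×10^8 = 9.7988×10^8 km.
Transfer-ellipse semi-major axis a_t = (r₁ + r₂)/2 = (2.15424×10^8 + 9.7988×10^8)/2 = 5.97652×10^8 km.
Transfer time t = π√(a_t³/μ) = π√((5.97652×10^8)³ / 1.327×10^11) = 1.260×10^8 s.
Converting: 1.260×10^8 s ÷ 3.15576×10^7 s/year (365.25 × 86400) = 3.993 years.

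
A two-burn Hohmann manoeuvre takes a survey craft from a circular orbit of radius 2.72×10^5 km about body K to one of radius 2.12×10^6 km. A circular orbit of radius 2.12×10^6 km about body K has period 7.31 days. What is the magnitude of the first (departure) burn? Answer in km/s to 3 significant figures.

From Kepler's third law T² = 4π²r³/μ at r = 2.12×10^6 km, T = 7.31 days = 7.31 × 86400 s = 6.31584×10^5 s: μ = 4π²r³/T² = 9.42986×10^8 km³/s².
Transfer-ellipse semi-major axis a_t = (r₁ + r₂)/2 = (2.720×10^5 + 2.120×10^6)/2 = 1.196×10^6 km.
On the circular orbit at r = 2.720×10^5 km, v_c = √(μ/r) = 58.88 km/s.
Transfer-orbit speed at the same r (vis-viva, a = a_t): v_t = √[μ(2/r − 1/a_t)] = 78.39 km/s.
Δv₁ = |v_t − v_c| = |78.39 − 58.88| = 19.51 km/s.

Δv₁ = 19.5 km/s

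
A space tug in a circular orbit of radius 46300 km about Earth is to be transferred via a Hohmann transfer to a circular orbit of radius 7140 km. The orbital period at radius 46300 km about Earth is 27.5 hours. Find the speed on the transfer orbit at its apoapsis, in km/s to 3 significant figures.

From Kepler's third law T² = 4π²r³/μ at r = 46300 km, T = 27.5 hours = 27.5 × 3600 s = 99000 s: μ = 4π²r³/T² = 3.99790×10^5 km³/s².
The Hohmann ellipse has a_t = (r₁ + r₂)/2 = 26720 km.
At apoapsis, r = 46300 km.
From the vis-viva equation, v = √[μ(2/r − 1/a_t)] = 1.519 km/s.

v = 1.52 km/s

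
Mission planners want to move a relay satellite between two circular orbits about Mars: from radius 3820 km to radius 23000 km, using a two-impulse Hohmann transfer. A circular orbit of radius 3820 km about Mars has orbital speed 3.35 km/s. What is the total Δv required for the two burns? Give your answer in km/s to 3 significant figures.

Δv = 1.67 km/s

From the circular-orbit relation v² = μ/r at r = 3820 km: μ = v²r = (3.35)² × 3820 = 42869.9 km³/s².
Semi-major axis of the transfer orbit: a_t = (3820 + 23000)/2 = 13410 km.
At r₁ the circular-orbit speed is v₁ = √(μ/r₁) = 3.350 km/s.
Transfer-orbit speed at r₁ (vis-viva equation): v_p = √[μ(2/r₁ − 1/a_t)] = 4.387 km/s.
First burn Δv₁ = |v_p − v₁| = 1.037 km/s.
Circular speed at r₂: v₂ = √(μ/r₂) = 1.3653 km/s.
Transfer-orbit speed at r₂: v_a = √[μ(2/r₂ − 1/a_t)] = 0.72867 km/s.
Second burn Δv₂ = |v₂ − v_a| = 0.6366 km/s.
Δv = Δv₁ + Δv₂ = 1.037 + 0.6366 = 1.674 km/s.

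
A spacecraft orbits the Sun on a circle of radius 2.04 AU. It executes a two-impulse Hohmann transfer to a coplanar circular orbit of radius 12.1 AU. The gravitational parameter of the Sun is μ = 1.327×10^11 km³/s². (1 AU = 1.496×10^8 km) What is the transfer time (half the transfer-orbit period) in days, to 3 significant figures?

t = 3430 days

In km: r₁ = 2.04 × 1.496×10^8 = 3.05184×10^8 km; r₂ = 12.1 × 1.496×10^8 = 1.81016×10^9 km.
The Hohmann ellipse has a_t = (r₁ + r₂)/2 = 1.057672×10^9 km.
By Kepler's third law the transfer-orbit period is T = 2π√(a_t³/μ), so t = T/2 = 2.966×10^8 s.
Converting: 2.966×10^8 s ÷ 86400 s/day = 3430 days.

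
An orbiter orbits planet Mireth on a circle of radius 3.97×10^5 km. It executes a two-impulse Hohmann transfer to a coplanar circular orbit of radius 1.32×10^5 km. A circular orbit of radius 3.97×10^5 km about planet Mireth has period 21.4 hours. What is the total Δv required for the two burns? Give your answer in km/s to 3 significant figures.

Δv = 22.1 km/s

From Kepler's third law T² = 4π²r³/μ at r = 3.97×10^5 km, T = 21.4 hours = 21.4 × 3600 s = 77040 s: μ = 4π²r³/T² = 4.16197×10^8 km³/s².
Semi-major axis of the transfer orbit: a_t = (3.970×10^5 + 1.320×10^5)/2 = 2.645×10^5 km.
At r₁ the circular-orbit speed is v₁ = √(μ/r₁) = 32.378 km/s.
On the transfer ellipse at r₁, vis-viva equation gives v_a = √[μ(2/r₁ − 1/a_t)] = 22.873 km/s.
First burn Δv₁ = |v_a − v₁| = 9.5050 km/s.
At r₂, v₂ = √(μ/r₂) = 56.152 km/s.
Transfer-orbit speed at r₂: v_p = √[μ(2/r₂ − 1/a_t)] = 68.793 km/s.
Second burn Δv₂ = |v₂ − v_p| = 12.641 km/s.
Total Δv = Δv₁ + Δv₂ = 22.15 km/s.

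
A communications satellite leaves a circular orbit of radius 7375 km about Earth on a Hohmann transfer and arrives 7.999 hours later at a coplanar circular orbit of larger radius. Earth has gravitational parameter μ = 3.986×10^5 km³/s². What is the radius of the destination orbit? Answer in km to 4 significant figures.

r₂ = 57090 km

Transfer time t = 7.999 hours = 28796.4 s, and t = π√(a_t³/μ).
So a_t = (μ t²/π²)^(1/3) = (3.986×10^5 × (28796.4)² / π²)^(1/3) = 32233 km.
Since a_t = (r₁ + r₂)/2, r₂ = 2a_t − r₁ = 2×32233 − 7375 = 57091 km.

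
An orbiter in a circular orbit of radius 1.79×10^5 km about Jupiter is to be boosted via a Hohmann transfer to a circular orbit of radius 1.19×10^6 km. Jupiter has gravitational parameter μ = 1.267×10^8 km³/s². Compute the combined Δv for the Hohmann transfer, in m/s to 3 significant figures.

Transfer-ellipse semi-major axis a_t = (r₁ + r₂)/2 = (1.790×10^5 + 1.190×10^6)/2 = 6.845×10^5 km.
At r₁ the circular-orbit speed is v₁ = √(μ/r₁) = 26.605 km/s.
Transfer-orbit speed at r₁ (v² = μ(2/r − 1/a)): v_p = √[μ(2/r₁ − 1/a_t)] = 35.079 km/s.
First burn Δv₁ = |v_p − v₁| = 8.474 km/s.
At r₂, v₂ = √(μ/r₂) = 10.3185 km/s.
Transfer-orbit speed at r₂: v_a = √[μ(2/r₂ − 1/a_t)] = 5.27661 km/s.
Second burn Δv₂ = |v₂ − v_a| = 5.042 km/s.
Total Δv = Δv₁ + Δv₂ = 13.52 km/s.

Δv = 13500 m/s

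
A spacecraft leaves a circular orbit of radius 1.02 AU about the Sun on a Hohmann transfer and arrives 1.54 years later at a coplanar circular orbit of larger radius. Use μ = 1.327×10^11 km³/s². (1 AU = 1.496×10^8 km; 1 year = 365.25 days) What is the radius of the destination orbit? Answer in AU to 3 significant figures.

In km: r₁ = 1.02 × 1.496×10^8 = 1.52592×10^8 km.
Transfer time t = 1.54 years × 365.25 × 86400 s = 4.8598704×10^7 s, and t = π√(a_t³/μ).
So a_t = (μ t²/π²)^(1/3) = (1.327×10^11 × (4.8598704×10^7)² / π²)^(1/3) = 3.1667×10^8 km.
Since a_t = (r₁ + r₂)/2, r₂ = 2a_t − r₁ = 2×3.1667×10^8 − 1.52592×10^8 = 4.80748×10^8 km.
In AU: r₂ = 4.80748×10^8 / 1.496×10^8 = 3.21 AU.

r₂ = 3.21 AU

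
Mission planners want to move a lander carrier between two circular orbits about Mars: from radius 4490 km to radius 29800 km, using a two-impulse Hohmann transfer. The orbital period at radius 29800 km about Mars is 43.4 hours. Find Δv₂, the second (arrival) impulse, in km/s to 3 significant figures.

From Kepler's third law T² = 4π²r³/μ at r = 29800 km, T = 43.4 hours = 43.4 × 3600 s = 1.5624×10^5 s: μ = 4π²r³/T² = 42798.1 km³/s².
Transfer-ellipse semi-major axis a_t = (r₁ + r₂)/2 = (4490 + 29800)/2 = 17145 km.
Circular speed at r = 29800 km: v_c = √(μ/r) = 1.1984 km/s.
Transfer-orbit speed at the same r (vis-viva, a = a_t): v_t = √[μ(2/r − 1/a_t)] = 0.61328 km/s.
Δv₂ = |v_t − v_c| = |0.61328 − 1.1984| = 0.5851 km/s.

Δv₂ = 0.585 km/s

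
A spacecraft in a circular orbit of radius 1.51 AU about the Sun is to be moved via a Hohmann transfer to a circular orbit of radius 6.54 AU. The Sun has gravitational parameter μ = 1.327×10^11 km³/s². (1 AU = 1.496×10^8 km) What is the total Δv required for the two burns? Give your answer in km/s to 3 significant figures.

In km: r₁ = 1.51 × 1.496×10^8 = 2.25896×10^8 km; r₂ = 6.54 × 1.496×10^8 = 9.78384×10^8 km.
Transfer-ellipse semi-major axis a_t = (r₁ + r₂)/2 = (2.25896×10^8 + 9.78384×10^8)/2 = 6.0214×10^8 km.
Circular speed at r₁: v₁ = √(μ/r₁) = √(1.327×10^11/2.25896×10^8) = 24.237 km/s.
On the transfer ellipse at r₁, v² = μ(2/r − 1/a) gives v_p = √[μ(2/r₁ − 1/a_t)] = 30.895 km/s.
First burn Δv₁ = |v_p − v₁| = 6.658 km/s.
Circular speed at r₂: v₂ = √(μ/r₂) = 11.646 km/s.
Transfer-orbit speed at r₂: v_a = √[μ(2/r₂ − 1/a_t)] = 7.1332 km/s.
Second burn Δv₂ = |v₂ − v_a| = 4.513 km/s.
Δv = Δv₁ + Δv₂ = 6.658 + 4.513 = 11.17 km/s.

Δv = 11.2 km/s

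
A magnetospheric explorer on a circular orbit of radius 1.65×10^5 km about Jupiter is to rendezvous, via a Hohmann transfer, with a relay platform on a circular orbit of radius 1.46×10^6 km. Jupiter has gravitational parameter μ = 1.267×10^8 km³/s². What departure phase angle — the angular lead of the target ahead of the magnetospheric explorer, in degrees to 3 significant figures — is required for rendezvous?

φ = 105°

The Hohmann ellipse has a_t = (r₁ + r₂)/2 = 8.125×10^5 km.
Transfer time t = π√(a_t³/μ) = 2.04407×10^5 s.
The target's mean motion on its circular orbit is ω₂ = √(μ/r₂³) = 6.38056×10^-6 rad/s.
Angle swept by the target during transfer: ω₂·t = 1.3042 rad = 74.73°.
Arrival is 180° from departure on the ellipse, so φ = 180° − 74.73° = 105°.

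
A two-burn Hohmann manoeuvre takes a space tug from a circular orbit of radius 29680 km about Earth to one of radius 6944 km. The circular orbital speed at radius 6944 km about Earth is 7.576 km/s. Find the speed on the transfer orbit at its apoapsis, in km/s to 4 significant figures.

v = 2.257 km/s

From the circular-orbit relation v² = μ/r at r = 6944 km: μ = v²r = (7.576)² × 6944 = 3.98556×10^5 km³/s².
The Hohmann ellipse has a_t = (r₁ + r₂)/2 = 18312 km.
At apoapsis, r = 29680 km.
Vis-viva: v = √[μ(2/r − 1/a_t)] = √[3.98556×10^5 × (2/29680 − 1/18312)] = 2.257 km/s.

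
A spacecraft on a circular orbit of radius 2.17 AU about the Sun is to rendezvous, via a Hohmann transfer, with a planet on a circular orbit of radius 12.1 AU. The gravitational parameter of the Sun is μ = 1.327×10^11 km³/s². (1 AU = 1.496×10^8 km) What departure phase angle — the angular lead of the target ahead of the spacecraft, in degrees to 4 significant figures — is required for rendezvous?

In km: r₁ = 2.17 × 1.496×10^8 = 3.24632×10^8 km; r₂ = 12.1 × 1.496×10^8 = 1.81016×10^9 km.
The Hohmann ellipse has a_t = (r₁ + r₂)/2 = 1.067396×10^9 km.
Transfer time t = π√(a_t³/μ) = 3.007480×10^8 s.
Target angular speed ω₂ = √(μ/r₂³) = 4.729988×10^-9 rad/s.
Angle swept by the target during transfer: ω₂·t = 1.422534 rad = 81.51°.
Arrival is 180° from departure on the ellipse, so φ = 180° − 81.51° = 98.49°.

φ = 98.49°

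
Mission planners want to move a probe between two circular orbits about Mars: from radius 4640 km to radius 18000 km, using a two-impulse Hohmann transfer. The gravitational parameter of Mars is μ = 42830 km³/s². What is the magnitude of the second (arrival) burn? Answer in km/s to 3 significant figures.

Δv₂ = 0.555 km/s

Semi-major axis of the transfer orbit: a_t = (4640 + 18000)/2 = 11320 km.
On the circular orbit at r = 18000 km, v_c = √(μ/r) = 1.54254 km/s.
Vis-viva on the transfer ellipse at r = 18000 km gives v_t = √[μ(2/r − 1/a_t)] = 0.987583 km/s.
Δv₂ = |v_t − v_c| = |0.987583 − 1.54254| = 0.5550 km/s.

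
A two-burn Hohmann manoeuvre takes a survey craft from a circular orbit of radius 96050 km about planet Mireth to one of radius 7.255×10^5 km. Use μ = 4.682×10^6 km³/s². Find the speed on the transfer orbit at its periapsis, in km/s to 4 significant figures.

Semi-major axis of the transfer orbit: a_t = (96050 + 7.255×10^5)/2 = 4.10775×10^5 km.
The periapsis of the transfer ellipse is at r = 96050 km.
From the vis-viva equation, v = √[μ(2/r − 1/a_t)] = 9.279 km/s.

v = 9.279 km/s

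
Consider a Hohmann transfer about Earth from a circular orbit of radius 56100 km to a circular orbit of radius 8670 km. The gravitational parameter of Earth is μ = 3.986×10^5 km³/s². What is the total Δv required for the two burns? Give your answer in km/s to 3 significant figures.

Δv = 3.43 km/s

The Hohmann ellipse has a_t = (r₁ + r₂)/2 = 32385 km.
At r₁ the circular-orbit speed is v₁ = √(μ/r₁) = 2.6656 km/s.
Transfer-orbit speed at r₁ (v² = μ(2/r − 1/a)): v_a = √[μ(2/r₁ − 1/a_t)] = 1.3792 km/s.
First burn Δv₁ = |v_a − v₁| = 1.286 km/s.
Circular speed at r₂: v₂ = √(μ/r₂) = 6.780 km/s.
Transfer-orbit speed at r₂: v_p = √[μ(2/r₂ − 1/a_t)] = 8.924 km/s.
Second burn Δv₂ = |v₂ − v_p| = 2.144 km/s.
Total Δv = Δv₁ + Δv₂ = 3.430 km/s.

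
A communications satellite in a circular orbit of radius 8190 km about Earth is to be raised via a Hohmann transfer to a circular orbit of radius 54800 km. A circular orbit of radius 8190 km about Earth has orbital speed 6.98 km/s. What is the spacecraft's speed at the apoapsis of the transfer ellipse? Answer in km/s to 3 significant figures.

v = 1.38 km/s

From the circular-orbit relation v² = μ/r at r = 8190 km: μ = v²r = (6.98)² × 8190 = 3.99020×10^5 km³/s².
Transfer-ellipse semi-major axis a_t = (r₁ + r₂)/2 = (8190 + 54800)/2 = 31495 km.
The apoapsis of the transfer ellipse is at r = 54800 km.
Applying v² = μ(2/r − 1/a_t): v = 1.376 km/s.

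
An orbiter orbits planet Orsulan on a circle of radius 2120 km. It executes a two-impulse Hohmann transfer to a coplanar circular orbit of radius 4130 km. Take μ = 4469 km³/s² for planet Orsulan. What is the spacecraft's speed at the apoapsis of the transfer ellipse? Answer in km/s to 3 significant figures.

Semi-major axis of the transfer orbit: a_t = (2120 + 4130)/2 = 3125 km.
At apoapsis, r = 4130 km.
Applying v² = μ(2/r − 1/a_t): v = 0.8568 km/s.

v = 0.857 km/s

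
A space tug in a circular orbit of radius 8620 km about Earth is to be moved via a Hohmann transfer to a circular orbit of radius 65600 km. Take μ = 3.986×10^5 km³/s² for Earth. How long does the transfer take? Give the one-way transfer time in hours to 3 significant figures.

t = 9.88 hours

Semi-major axis of the transfer orbit: a_t = (8620 + 65600)/2 = 37110 km.
By Kepler's third law the transfer-orbit period is T = 2π√(a_t³/μ), so t = T/2 = 35570 s.
Converting: 35570 s ÷ 3600 s/hour = 9.88 hours.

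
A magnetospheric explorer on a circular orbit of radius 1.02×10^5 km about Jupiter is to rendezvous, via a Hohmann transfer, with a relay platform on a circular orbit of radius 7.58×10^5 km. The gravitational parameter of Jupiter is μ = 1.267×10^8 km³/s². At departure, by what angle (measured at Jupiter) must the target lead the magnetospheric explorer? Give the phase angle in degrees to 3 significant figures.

Transfer-ellipse semi-major axis a_t = (r₁ + r₂)/2 = (1.020×10^5 + 7.580×10^5)/2 = 4.300×10^5 km.
Transfer time t = π√(a_t³/μ) = 78698 s.
Target angular speed ω₂ = √(μ/r₂³) = 1.7056×10^-5 rad/s.
Angle swept by the target during transfer: ω₂·t = 1.3423 rad = 76.91°.
Arrival is 180° from departure on the ellipse, so φ = 180° − 76.91° = 103°.

φ = 103°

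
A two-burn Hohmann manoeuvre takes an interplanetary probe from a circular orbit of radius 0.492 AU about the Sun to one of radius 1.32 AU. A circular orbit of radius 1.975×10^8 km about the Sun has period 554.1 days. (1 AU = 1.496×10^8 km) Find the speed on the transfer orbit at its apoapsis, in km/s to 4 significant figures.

From Kepler's third law T² = 4π²r³/μ at r = 1.975×10^8 km, T = 554.1 days = 554.1 × 86400 s = 4.787424×10^7 s: μ = 4π²r³/T² = 1.32696×10^11 km³/s².
In km: r₁ = 0.492 × 1.496×10^8 = 7.36032×10^7 km; r₂ = 1.32 × 1.496×10^8 = 1.97472×10^8 km.
Semi-major axis of the transfer orbit: a_t = (7.36032×10^7 + 1.97472×10^8)/2 = 1.355376×10^8 km.
At apoapsis, r = 1.97472×10^8 km.
From the vis-viva equation, v = √[μ(2/r − 1/a_t)] = 19.10 km/s.

v = 19.10 km/s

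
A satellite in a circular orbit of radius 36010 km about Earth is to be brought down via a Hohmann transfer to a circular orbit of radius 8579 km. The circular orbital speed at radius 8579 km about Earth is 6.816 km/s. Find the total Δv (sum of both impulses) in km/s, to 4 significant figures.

From the circular-orbit relation v² = μ/r at r = 8579 km: μ = v²r = (6.816)² × 8579 = 3.98562×10^5 km³/s².
Transfer-ellipse semi-major axis a_t = (r₁ + r₂)/2 = (36010 + 8579)/2 = 22294.5 km.
At r₁ the circular-orbit speed is v₁ = √(μ/r₁) = 3.32687 km/s.
Transfer-orbit speed at r₁ (vis-viva): v_a = √[μ(2/r₁ − 1/a_t)] = 2.06374 km/s.
First burn Δv₁ = |v_a − v₁| = 1.2631 km/s.
Circular speed at r₂: v₂ = √(μ/r₂) = 6.8160 km/s.
Transfer-orbit speed at r₂: v_p = √[μ(2/r₂ − 1/a_t)] = 8.6625 km/s.
Second burn Δv₂ = |v₂ − v_p| = 1.8465 km/s.
Δv = Δv₁ + Δv₂ = 1.2631 + 1.8465 = 3.110 km/s.

Δv = 3.110 km/s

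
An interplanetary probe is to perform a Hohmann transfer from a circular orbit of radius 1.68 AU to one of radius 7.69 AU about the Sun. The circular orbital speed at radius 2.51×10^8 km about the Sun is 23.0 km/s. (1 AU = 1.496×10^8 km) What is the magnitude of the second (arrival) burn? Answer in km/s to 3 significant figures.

Δv₂ = 4.31 km/s

From the circular-orbit relation v² = μ/r at r = 2.51×10^8 km: μ = v²r = (23.0)² × 2.51×10^8 = 1.32779×10^11 km³/s².
In km: r₁ = 1.68 × 1.496×10^8 = 2.51328×10^8 km; r₂ = 7.69 × 1.496×10^8 = 1.150424×10^9 km.
Semi-major axis of the transfer orbit: a_t = (2.51328×10^8 + 1.150424×10^9)/2 = 7.00876×10^8 km.
Circular speed at r = 1.150424×10^9 km: v_c = √(μ/r) = 10.743 km/s.
Vis-viva on the transfer ellipse at r = 1.150424×10^9 km gives v_t = √[μ(2/r − 1/a_t)] = 6.4333 km/s.
Δv₂ = |v_t − v_c| = |6.4333 − 10.743| = 4.310 km/s.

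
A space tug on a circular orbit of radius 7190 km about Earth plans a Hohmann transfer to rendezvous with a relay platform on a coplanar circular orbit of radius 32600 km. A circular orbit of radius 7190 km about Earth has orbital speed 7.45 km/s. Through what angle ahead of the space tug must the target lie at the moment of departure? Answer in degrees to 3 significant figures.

φ = 94.2°

From the circular-orbit relation v² = μ/r at r = 7190 km: μ = v²r = (7.45)² × 7190 = 3.99063×10^5 km³/s².
Transfer-ellipse semi-major axis a_t = (r₁ + r₂)/2 = (7190 + 32600)/2 = 19895 km.
Transfer time t = π√(a_t³/μ) = 13955.5 s.
The target's mean motion on its circular orbit is ω₂ = √(μ/r₂³) = 1.07323×10^-4 rad/s.
Angle swept by the target during transfer: ω₂·t = 1.49775 rad = 85.81°.
The space tug traverses 180° on the transfer ellipse, so the target must lead by 180° − 85.81° = 94.2°.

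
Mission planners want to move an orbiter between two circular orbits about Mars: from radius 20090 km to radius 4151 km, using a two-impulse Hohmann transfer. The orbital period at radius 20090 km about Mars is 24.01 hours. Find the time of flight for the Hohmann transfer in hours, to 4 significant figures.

From Kepler's third law T² = 4π²r³/μ at r = 20090 km, T = 24.01 hours = 24.01 × 3600 s = 86436 s: μ = 4π²r³/T² = 42846.0 km³/s².
The Hohmann ellipse has a_t = (r₁ + r₂)/2 = 12120.5 km.
By Kepler's third law the transfer-orbit period is T = 2π√(a_t³/μ), so t = T/2 = 20252 s.
Converting: 20252 s ÷ 3600 s/hour = 5.626 hours.

t = 5.626 hours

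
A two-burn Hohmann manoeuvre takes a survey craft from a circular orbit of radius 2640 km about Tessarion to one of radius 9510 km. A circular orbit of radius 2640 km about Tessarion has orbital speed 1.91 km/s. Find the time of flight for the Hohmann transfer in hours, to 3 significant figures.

t = 4.21 hours

From the circular-orbit relation v² = μ/r at r = 2640 km: μ = v²r = (1.91)² × 2640 = 9630.98 km³/s².
Transfer-ellipse semi-major axis a_t = (r₁ + r₂)/2 = (2640 + 9510)/2 = 6075 km.
By Kepler's third law the transfer-orbit period is T = 2π√(a_t³/μ), so t = T/2 = 15160 s.
Converting: 15160 s ÷ 3600 s/hour = 4.21 hours.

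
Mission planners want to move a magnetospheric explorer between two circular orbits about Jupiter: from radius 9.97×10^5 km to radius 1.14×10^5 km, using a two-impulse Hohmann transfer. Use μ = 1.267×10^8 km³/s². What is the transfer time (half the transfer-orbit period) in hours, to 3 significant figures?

t = 32.1 hours

Semi-major axis of the transfer orbit: a_t = (9.970×10^5 + 1.140×10^5)/2 = 5.555×10^5 km.
Transfer time t = π√(a_t³/μ) = π√((5.555×10^5)³ / 1.267×10^8) = 1.156×10^5 s.
Converting: 1.156×10^5 s ÷ 3600 s/hour = 32.1 hours.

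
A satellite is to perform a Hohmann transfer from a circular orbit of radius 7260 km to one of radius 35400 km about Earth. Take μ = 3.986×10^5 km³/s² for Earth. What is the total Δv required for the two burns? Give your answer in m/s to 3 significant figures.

Semi-major axis of the transfer orbit: a_t = (7260 + 35400)/2 = 21330 km.
At r₁ the circular-orbit speed is v₁ = √(μ/r₁) = 7.410 km/s.
On the transfer ellipse at r₁, vis-viva equation gives v_p = √[μ(2/r₁ − 1/a_t)] = 9.546 km/s.
First burn Δv₁ = |v_p − v₁| = 2.136 km/s.
At r₂, v₂ = √(μ/r₂) = 3.356 km/s.
Transfer-orbit speed at r₂: v_a = √[μ(2/r₂ − 1/a_t)] = 1.958 km/s.
Second burn Δv₂ = |v₂ − v_a| = 1.398 km/s.
Δv = Δv₁ + Δv₂ = 2.136 + 1.398 = 3.534 km/s.

Δv = 3530 m/s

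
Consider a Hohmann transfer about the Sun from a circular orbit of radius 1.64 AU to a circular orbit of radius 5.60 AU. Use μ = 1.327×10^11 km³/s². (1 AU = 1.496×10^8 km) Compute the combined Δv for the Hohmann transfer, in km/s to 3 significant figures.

In km: r₁ = 1.64 × 1.496×10^8 = 2.45344×10^8 km; r₂ = 5.60 × 1.496×10^8 = 8.3776×10^8 km.
The Hohmann ellipse has a_t = (r₁ + r₂)/2 = 5.41552×10^8 km.
At r₁ the circular-orbit speed is v₁ = √(μ/r₁) = 23.25668 km/s.
Transfer-orbit speed at r₁ (vis-viva equation): v_p = √[μ(2/r₁ − 1/a_t)] = 28.92594 km/s.
First burn Δv₁ = |v_p − v₁| = 5.6693 km/s.
At r₂, v₂ = √(μ/r₂) = 12.5857 km/s.
Transfer-orbit speed at r₂: v_a = √[μ(2/r₂ − 1/a_t)] = 8.47117 km/s.
Second burn Δv₂ = |v₂ − v_a| = 4.1145 km/s.
Total Δv = Δv₁ + Δv₂ = 9.784 km/s.

Δv = 9.78 km/s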